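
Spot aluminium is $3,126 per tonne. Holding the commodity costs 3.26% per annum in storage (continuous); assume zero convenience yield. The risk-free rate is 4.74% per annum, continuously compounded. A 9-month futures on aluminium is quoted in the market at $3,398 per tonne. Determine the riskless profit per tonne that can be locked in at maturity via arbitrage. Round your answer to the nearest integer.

$79 per tonne

Fair futures: F* = S·e^(carry·T), with carry = (r + u) = 0.0474 + 0.0326 = 0.0800
F* = 3126 · e^(0.0800 × 9/12) = 3126 · e^0.060000 = 3126 × 1.061837 = $3319.3025
Market $3398 > fair $3319.3025: forward overpriced → cash-and-carry (buy spot, short the forward).
At maturity, profit = |F_mkt − F*| = |3398 − 3319.3025| = $79 per tonne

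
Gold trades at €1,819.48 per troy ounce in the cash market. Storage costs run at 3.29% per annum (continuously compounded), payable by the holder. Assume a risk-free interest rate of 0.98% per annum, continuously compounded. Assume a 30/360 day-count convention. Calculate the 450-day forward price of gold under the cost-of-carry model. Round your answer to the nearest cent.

€1,919.23 per troy ounce

Net carry = r + u − y = 0.0098 + 0.0329 − 0.0000 = 0.0427
F = S·e^((r+u−y)T) = 1819.48 · e^(0.0427 × 450/360) = 1819.48 · e^0.05337500
= 1819.48 × 1.05482513 = €1,919.23 per troy ounce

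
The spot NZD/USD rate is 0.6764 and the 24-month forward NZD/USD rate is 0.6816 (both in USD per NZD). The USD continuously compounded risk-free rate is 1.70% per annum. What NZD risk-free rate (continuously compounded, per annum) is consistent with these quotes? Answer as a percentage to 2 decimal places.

F = S·e^((r_USD − r_NZD)T) ⇒ r_NZD = r_USD − ln(F/S)/T
ln(0.6816/0.6764) = 0.007658; /(24/12) = 0.003829
r_NZD = 0.0170 − 0.003829 = 0.013171
r_NZD = 1.32%

1.32%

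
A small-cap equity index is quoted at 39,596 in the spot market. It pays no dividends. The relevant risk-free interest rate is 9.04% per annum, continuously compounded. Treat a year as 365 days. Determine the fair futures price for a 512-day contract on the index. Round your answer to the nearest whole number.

44,949

F = S·e^(rT) = 39596 · e^(0.0904 × 512/365)
= 39596 · e^0.126808 = 39596 × 1.135199
F = 44,949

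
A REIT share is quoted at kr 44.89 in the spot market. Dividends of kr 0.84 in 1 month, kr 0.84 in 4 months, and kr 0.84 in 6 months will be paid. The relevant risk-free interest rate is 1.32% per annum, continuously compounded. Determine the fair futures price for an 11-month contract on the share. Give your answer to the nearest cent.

PV(dividends) I = 0.84·e^(−0.0132·1/12) + 0.84·e^(−0.0132·4/12) + 0.84·e^(−0.0132·6/12)
I = 0.8391 + 0.8363 + 0.8345 = 2.5099
F = (S − I)·e^(rT) = (44.89 − 2.5099) · e^(0.0132·11/12)
= 42.3801 · e^0.012100 = 42.3801 × 1.012174 = kr 42.90

kr 42.90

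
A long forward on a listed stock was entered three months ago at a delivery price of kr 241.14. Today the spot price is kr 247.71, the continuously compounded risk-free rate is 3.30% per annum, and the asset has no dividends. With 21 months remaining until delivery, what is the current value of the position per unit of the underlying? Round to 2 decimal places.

Current fair forward for the remaining 21 months: F = S·e^(r·T), r = 0.0330
F = 247.71 · e^(0.0330 × 21/12) = 247.71 × 1.059450 = 262.4364
Value of long forward = (F − K)·e^(−rT) = (262.4364 − 241.14) · e^(−0.0330·21/12)
= 21.2964 × 0.943886 = 20.10

kr 20.10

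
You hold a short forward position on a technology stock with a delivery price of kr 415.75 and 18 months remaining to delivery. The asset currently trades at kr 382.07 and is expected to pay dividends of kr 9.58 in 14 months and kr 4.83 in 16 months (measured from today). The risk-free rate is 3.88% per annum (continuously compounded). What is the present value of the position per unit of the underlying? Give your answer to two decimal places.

kr 23.92

PV(remaining dividends) I = 9.58·e^(−0.0388·14/12) + 4.83·e^(−0.0388·16/12) = 13.7425
Current forward F = (S − I)·e^(rT) = (382.07 − 13.7425)·e^(0.0388·18/12) = 368.3275 × 1.059927 = 390.4003
Value (long) = (F − K)·e^(−rT) = (390.4003 − 415.75) × 0.943461 = -23.9165
Short position value = −(long value) = kr 23.92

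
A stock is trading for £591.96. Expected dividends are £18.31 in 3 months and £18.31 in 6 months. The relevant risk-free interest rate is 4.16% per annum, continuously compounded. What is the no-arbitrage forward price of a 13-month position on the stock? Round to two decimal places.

£581.53

PV(dividends) I = 18.31·e^(−0.0416·3/12) + 18.31·e^(−0.0416·6/12)
I = 18.1206 + 17.9331 = 36.0537
F = (S − I)·e^(rT) = (591.96 − 36.0537) · e^(0.0416·13/12)
= 555.9063 · e^0.045067 = 555.9063 × 1.046098 = £581.53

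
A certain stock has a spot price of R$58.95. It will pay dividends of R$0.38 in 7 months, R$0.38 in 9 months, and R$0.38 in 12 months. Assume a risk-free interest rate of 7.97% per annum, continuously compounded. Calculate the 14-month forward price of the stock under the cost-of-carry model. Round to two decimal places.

PV(dividends) I = 0.38·e^(−0.0797·7/12) + 0.38·e^(−0.0797·9/12) + 0.38·e^(−0.0797·12/12)
I = 0.3627 + 0.3580 + 0.3509 = 1.0716
F = (S − I)·e^(rT) = (58.95 − 1.0716) · e^(0.0797·14/12)
= 57.8784 · e^0.092983 = 57.8784 × 1.097443 = R$63.52

R$63.52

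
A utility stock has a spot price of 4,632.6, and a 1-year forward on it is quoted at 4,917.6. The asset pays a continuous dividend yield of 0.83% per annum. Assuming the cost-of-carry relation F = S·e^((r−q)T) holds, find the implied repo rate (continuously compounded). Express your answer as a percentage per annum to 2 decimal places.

6.80%

From F = S·e^((r−q)T): (r − q) = ln(F/S)/T
ln(4917.6/4632.6) = ln(1.061521) = 0.059703
(r − q) = 0.059703 / (1) = 0.059703
r = ln(F/S)/T + q = 0.059703 + 0.0083 = 0.068003
r = 6.80%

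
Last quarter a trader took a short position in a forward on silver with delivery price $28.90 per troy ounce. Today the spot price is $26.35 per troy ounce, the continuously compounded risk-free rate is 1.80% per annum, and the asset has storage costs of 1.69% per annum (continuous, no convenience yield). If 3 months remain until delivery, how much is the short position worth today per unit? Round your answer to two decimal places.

Current fair forward for the remaining 3 months: F = S·e^((r + u)·T), (r + u) = 0.0180 + 0.0169 = 0.0349
F = 26.35 · e^(0.0349 × 3/12) = 26.35 × 1.008763 = 26.5809
Value of long forward = (F − K)·e^(−rT) = (26.5809 − 28.90) · e^(−0.0180·3/12)
= -2.3191 × 0.995510 = -2.31
Short position value = −(long value) = $2.31

$2.31 per troy ounce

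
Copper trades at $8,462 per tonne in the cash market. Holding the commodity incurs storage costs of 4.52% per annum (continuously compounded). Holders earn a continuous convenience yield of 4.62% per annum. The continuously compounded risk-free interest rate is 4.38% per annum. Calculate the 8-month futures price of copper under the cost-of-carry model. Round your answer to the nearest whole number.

Net carry = r + u − y = 0.0438 + 0.0452 − 0.0462 = 0.0428
F = S·e^((r+u−y)T) = 8462 · e^(0.0428 × 8/12) = 8462 · e^0.028533
= 8462 × 1.028944 = $8,707 per tonne

$8,707 per tonne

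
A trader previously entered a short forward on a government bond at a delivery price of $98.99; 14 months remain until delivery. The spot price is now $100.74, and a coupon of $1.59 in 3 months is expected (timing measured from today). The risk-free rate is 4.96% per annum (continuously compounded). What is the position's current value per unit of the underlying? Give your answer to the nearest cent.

PV(remaining coupons) I = 1.59·e^(−0.0496·3/12) = 1.5704
Current forward F = (S − I)·e^(rT) = (100.74 − 1.5704)·e^(0.0496·14/12) = 99.1696 × 1.059574 = 105.0775
Value (long) = (F − K)·e^(−rT) = (105.0775 − 98.99) × 0.943776 = 5.7452
Short position value = −(long value) = -$5.75

-$5.75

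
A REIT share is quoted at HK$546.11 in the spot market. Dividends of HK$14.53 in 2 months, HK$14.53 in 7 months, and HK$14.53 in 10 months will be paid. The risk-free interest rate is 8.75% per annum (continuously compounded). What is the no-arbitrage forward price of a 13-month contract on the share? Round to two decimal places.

HK$554.64

PV(dividends) I = 14.53·e^(−0.0875·2/12) + 14.53·e^(−0.0875·7/12) + 14.53·e^(−0.0875·10/12)
I = 14.3196 + 13.8070 + 13.5082 = 41.6348
F = (S − I)·e^(rT) = (546.11 − 41.6348) · e^(0.0875·13/12)
= 504.4752 · e^0.094792 = 504.4752 × 1.099430 = HK$554.64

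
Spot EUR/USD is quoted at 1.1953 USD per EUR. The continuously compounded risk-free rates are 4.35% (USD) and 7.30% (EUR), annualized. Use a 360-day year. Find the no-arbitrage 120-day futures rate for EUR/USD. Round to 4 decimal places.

1.1836

F = S·e^((r_USD − r_EUR)T) = 1.1953 · e^((0.0435 − 0.0730) × 120/360)
= 1.1953 · e^-0.009833 = 1.1953 × 0.990215
F = 1.1836 USD per EUR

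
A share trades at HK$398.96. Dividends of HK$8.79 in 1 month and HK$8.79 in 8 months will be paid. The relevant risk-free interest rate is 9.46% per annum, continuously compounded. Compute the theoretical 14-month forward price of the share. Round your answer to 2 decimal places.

HK$426.56

PV(dividends) I = 8.79·e^(−0.0946·1/12) + 8.79·e^(−0.0946·8/12)
I = 8.7210 + 8.2528 = 16.9738
F = (S − I)·e^(rT) = (398.96 − 16.9738) · e^(0.0946·14/12)
= 381.9862 · e^0.110367 = 381.9862 × 1.116688 = HK$426.56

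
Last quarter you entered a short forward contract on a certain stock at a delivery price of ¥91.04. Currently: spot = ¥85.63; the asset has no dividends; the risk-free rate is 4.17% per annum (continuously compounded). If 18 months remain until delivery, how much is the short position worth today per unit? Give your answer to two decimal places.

-¥0.11

Current fair forward for the remaining 18 months: F = S·e^(r·T), r = 0.0417
F = 85.63 · e^(0.0417 × 18/12) = 85.63 × 1.064548 = 91.1572
Value of long forward = (F − K)·e^(−rT) = (91.1572 − 91.04) · e^(−0.0417·18/12)
= 0.1172 × 0.939366 = 0.11
Short position value = −(long value) = -¥0.11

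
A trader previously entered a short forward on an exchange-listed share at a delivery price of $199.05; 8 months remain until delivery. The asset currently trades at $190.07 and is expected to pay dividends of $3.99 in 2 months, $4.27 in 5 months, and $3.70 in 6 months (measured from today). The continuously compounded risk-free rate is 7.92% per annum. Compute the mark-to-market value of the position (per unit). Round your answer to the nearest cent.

PV(remaining dividends) I = 3.99·e^(−0.0792·2/12) + 4.27·e^(−0.0792·5/12) + 3.70·e^(−0.0792·6/12) = 11.6254
Current forward F = (S − I)·e^(rT) = (190.07 − 11.6254)·e^(0.0792·8/12) = 178.4446 × 1.054219 = 188.1197
Value (long) = (F − K)·e^(−rT) = (188.1197 − 199.05) × 0.948570 = -10.3682
Short position value = −(long value) = $10.37

$10.37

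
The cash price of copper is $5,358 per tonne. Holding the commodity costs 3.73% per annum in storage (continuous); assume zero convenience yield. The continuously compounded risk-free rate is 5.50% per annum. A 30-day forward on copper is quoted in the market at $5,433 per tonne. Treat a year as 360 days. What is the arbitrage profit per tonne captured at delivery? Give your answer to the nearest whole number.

$34 per tonne

Fair forward: F* = S·e^(carry·T), with carry = (r + u) = 0.0550 + 0.0373 = 0.0923
F* = 5358 · e^(0.0923 × 30/360) = 5358 · e^0.007692 = 5358 × 1.007722 = $5399.3745
Market $5433 > fair $5399.3745: forward overpriced → cash-and-carry (buy spot, short the forward).
At maturity, profit = |F_mkt − F*| = |5433 − 5399.3745| = $34 per tonne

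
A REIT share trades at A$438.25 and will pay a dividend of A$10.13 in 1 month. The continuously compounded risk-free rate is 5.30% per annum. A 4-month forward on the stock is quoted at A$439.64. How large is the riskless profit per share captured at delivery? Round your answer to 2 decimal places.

A$3.84 per share

PV(dividends) I = 10.13·e^(−0.0530·1/12) = 10.0854
Fair forward F* = (S − I)·e^(rT) = (438.25 − 10.0854)·e^0.017667 = 428.1646 × 1.017824 = 435.7962
Market A$439.64 > fair 435.7962: forward overpriced → cash-and-carry (borrow at r, buy the stock and collect the dividends, short the forward).
Profit at T = |F_mkt − F*| = |439.64 − 435.7962| = A$3.84 per share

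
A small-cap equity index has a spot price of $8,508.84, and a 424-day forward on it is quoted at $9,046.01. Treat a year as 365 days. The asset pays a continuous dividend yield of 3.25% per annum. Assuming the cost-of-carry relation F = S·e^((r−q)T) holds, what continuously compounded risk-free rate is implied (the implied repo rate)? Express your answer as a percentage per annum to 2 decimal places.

From F = S·e^((r−q)T): (r − q) = ln(F/S)/T
ln(9046.01/8508.84) = ln(1.063131) = 0.061218
(r − q) = 0.061218 / (424/365) = 0.052699
r = ln(F/S)/T + q = 0.052699 + 0.0325 = 0.085199
r = 8.52%

8.52%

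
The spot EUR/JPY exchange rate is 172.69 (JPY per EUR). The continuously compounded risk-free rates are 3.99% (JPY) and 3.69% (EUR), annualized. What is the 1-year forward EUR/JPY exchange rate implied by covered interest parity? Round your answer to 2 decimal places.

173.21

F = S·e^((r_JPY − r_EUR)T) = 172.69 · e^((0.0399 − 0.0369) × 12/12)
= 172.69 · e^0.003000 = 172.69 × 1.003005
F = 173.21 JPY per EUR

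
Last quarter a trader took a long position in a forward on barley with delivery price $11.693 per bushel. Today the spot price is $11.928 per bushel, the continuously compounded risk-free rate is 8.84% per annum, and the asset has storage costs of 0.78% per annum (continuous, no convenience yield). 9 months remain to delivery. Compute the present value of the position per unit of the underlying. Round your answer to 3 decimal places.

$1.055 per bushel

Current fair forward for the remaining 9 months: F = S·e^((r + u)·T), (r + u) = 0.0884 + 0.0078 = 0.0962
F = 11.928 · e^(0.0962 × 9/12) = 11.928 × 1.074817 = 12.8204
Value of long forward = (F − K)·e^(−rT) = (12.8204 − 11.693) · e^(−0.0884·9/12)
= 1.1274 × 0.935850 = 1.055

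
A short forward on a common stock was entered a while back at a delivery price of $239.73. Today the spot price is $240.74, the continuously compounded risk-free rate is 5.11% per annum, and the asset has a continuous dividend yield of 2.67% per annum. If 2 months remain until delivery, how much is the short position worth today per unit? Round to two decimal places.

-$1.97

Current fair forward for the remaining 2 months: F = S·e^((r − q)·T), (r − q) = 0.0511 − 0.0267 = 0.0244
F = 240.74 · e^(0.0244 × 2/12) = 240.74 × 1.004075 = 241.7210
Value of long forward = (F − K)·e^(−rT) = (241.7210 − 239.73) · e^(−0.0511·2/12)
= 1.9910 × 0.991519 = 1.97
Short position value = −(long value) = -$1.97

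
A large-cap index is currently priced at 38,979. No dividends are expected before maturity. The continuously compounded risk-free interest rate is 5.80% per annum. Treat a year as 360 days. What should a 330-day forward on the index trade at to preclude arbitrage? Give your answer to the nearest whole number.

F = S·e^(rT) = 38979 · e^(0.0580 × 330/360)
= 38979 · e^0.053167 = 38979 × 1.054606
F = 41,107

41,107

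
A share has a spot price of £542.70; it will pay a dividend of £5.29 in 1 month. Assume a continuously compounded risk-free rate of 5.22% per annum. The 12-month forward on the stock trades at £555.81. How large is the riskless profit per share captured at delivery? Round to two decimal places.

PV(dividends) I = 5.29·e^(−0.0522·1/12) = 5.2670
Fair forward F* = (S − I)·e^(rT) = (542.70 − 5.2670)·e^0.052200 = 537.4330 × 1.053586 = 566.2319
Market £555.81 < fair 566.2319: forward underpriced → reverse cash-and-carry (short the stock, invest proceeds at r, pay the dividends, go long the forward).
Profit at T = |F_mkt − F*| = |555.81 − 566.2319| = £10.42 per share

£10.42 per share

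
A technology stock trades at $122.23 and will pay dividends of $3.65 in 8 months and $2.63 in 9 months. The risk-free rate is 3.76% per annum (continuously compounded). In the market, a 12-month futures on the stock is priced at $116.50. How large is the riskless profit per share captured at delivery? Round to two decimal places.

$4.06 per share

PV(dividends) I = 3.65·e^(−0.0376·8/12) + 2.63·e^(−0.0376·9/12) = 6.1165
Fair futures F* = (S − I)·e^(rT) = (122.23 − 6.1165)·e^0.037600 = 116.1135 × 1.038316 = 120.5625
Market $116.50 < fair 120.5625: forward underpriced → reverse cash-and-carry (short the stock, invest proceeds at r, pay the dividends, go long the forward).
Profit at T = |F_mkt − F*| = |116.50 − 120.5625| = $4.06 per share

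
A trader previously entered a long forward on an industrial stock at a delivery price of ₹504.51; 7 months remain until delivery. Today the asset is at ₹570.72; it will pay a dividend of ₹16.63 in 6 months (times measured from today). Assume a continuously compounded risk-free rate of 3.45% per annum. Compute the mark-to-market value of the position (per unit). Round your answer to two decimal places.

₹59.92

PV(remaining dividends) I = 16.63·e^(−0.0345·6/12) = 16.3456
Current forward F = (S − I)·e^(rT) = (570.72 − 16.3456)·e^(0.0345·7/12) = 554.3744 × 1.020329 = 565.6443
Value (long) = (F − K)·e^(−rT) = (565.6443 − 504.51) × 0.980076 = 59.9163
Value = ₹59.92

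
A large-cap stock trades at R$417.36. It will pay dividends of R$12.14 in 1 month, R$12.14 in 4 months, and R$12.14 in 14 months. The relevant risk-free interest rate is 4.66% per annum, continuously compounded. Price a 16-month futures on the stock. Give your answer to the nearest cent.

R$406.29

PV(dividends) I = 12.14·e^(−0.0466·1/12) + 12.14·e^(−0.0466·4/12) + 12.14·e^(−0.0466·14/12)
I = 12.0929 + 11.9529 + 11.4976 = 35.5434
F = (S − I)·e^(rT) = (417.36 − 35.5434) · e^(0.0466·16/12)
= 381.8166 · e^0.062133 = 381.8166 × 1.064104 = R$406.29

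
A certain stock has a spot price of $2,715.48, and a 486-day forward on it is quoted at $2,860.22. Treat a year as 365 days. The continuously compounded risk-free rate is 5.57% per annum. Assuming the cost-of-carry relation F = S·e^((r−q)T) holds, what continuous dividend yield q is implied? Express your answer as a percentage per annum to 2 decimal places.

1.67%

From F = S·e^((r−q)T): (r − q) = ln(F/S)/T
ln(2860.22/2715.48) = ln(1.053302) = 0.051930
(r − q) = 0.051930 / (486/365) = 0.039001
q = r − ln(F/S)/T = 0.0557 − 0.039001 = 0.016699
q = 1.67%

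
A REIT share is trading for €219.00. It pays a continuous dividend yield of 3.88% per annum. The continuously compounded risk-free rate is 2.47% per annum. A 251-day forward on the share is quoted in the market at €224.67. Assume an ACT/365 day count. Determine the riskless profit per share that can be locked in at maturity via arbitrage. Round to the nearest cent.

€7.78 per share

Fair forward: F* = S·e^(carry·T), with carry = (r − q) = 0.0247 − 0.0388 = -0.0141
F* = 219.00 · e^(-0.0141 × 251/365) = 219.00 · e^-0.009696 = 219.00 × 0.990351 = €216.8869
Market €224.67 > fair €216.8869: forward overpriced → cash-and-carry (buy spot, short the forward).
At maturity, profit = |F_mkt − F*| = |224.67 − 216.8869| = €7.78 per share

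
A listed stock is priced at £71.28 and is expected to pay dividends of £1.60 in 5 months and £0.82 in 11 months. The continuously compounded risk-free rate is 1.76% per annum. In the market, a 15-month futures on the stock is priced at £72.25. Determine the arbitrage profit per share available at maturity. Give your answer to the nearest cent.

PV(dividends) I = 1.60·e^(−0.0176·5/12) + 0.82·e^(−0.0176·11/12) = 2.3952
Fair futures F* = (S − I)·e^(rT) = (71.28 − 2.3952)·e^0.022000 = 68.8848 × 1.022244 = 70.4171
Market £72.25 > fair 70.4171: forward overpriced → cash-and-carry (borrow at r, buy the stock and collect the dividends, short the forward).
Profit at T = |F_mkt − F*| = |72.25 − 70.4171| = £1.83 per share

£1.83 per share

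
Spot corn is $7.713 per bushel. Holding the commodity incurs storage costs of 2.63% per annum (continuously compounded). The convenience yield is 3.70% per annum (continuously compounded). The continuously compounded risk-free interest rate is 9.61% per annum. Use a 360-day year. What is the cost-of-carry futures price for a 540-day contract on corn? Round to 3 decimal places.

Net carry = r + u − y = 0.0961 + 0.0263 − 0.0370 = 0.0854
F = S·e^((r+u−y)T) = 7.713 · e^(0.0854 × 540/360) = 7.713 · e^0.128100
= 7.713 × 1.136667 = $8.767 per bushel

$8.767 per bushel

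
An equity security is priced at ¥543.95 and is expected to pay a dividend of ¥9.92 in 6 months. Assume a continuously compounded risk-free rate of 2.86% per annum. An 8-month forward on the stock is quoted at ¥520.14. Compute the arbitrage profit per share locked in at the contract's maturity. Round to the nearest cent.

PV(dividends) I = 9.92·e^(−0.0286·6/12) = 9.7792
Fair forward F* = (S − I)·e^(rT) = (543.95 − 9.7792)·e^0.019067 = 534.1708 × 1.019250 = 544.4536
Market ¥520.14 < fair 544.4536: forward underpriced → reverse cash-and-carry (short the stock, invest proceeds at r, pay the dividends, go long the forward).
Profit at T = |F_mkt − F*| = |520.14 − 544.4536| = ¥24.31 per share

¥24.31 per share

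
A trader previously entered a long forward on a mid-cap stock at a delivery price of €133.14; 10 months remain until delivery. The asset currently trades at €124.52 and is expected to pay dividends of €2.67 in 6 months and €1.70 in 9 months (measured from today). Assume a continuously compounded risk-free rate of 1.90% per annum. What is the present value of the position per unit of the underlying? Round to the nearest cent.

PV(remaining dividends) I = 2.67·e^(−0.0190·6/12) + 1.70·e^(−0.0190·9/12) = 4.3207
Current forward F = (S − I)·e^(rT) = (124.52 − 4.3207)·e^(0.0190·10/12) = 120.1993 × 1.015959 = 122.1176
Value (long) = (F − K)·e^(−rT) = (122.1176 − 133.14) × 0.984291 = -10.8492
Value = -€10.85

-€10.85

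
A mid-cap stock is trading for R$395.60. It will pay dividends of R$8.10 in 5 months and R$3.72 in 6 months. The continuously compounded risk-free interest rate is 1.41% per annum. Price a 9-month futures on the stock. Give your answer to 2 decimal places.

R$387.93

PV(dividends) I = 8.10·e^(−0.0141·5/12) + 3.72·e^(−0.0141·6/12)
I = 8.0526 + 3.6939 = 11.7465
F = (S − I)·e^(rT) = (395.60 − 11.7465) · e^(0.0141·9/12)
= 383.8535 · e^0.010575 = 383.8535 × 1.010631 = R$387.93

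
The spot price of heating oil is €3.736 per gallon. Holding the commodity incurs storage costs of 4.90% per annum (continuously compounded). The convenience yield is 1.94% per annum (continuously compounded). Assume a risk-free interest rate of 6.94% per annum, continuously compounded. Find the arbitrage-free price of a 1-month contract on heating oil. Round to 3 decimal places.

Net carry = r + u − y = 0.0694 + 0.0490 − 0.0194 = 0.0990
F = S·e^((r+u−y)T) = 3.736 · e^(0.0990 × 1/12) = 3.736 · e^0.008250
= 3.736 × 1.008284 = €3.767 per gallon

€3.767 per gallon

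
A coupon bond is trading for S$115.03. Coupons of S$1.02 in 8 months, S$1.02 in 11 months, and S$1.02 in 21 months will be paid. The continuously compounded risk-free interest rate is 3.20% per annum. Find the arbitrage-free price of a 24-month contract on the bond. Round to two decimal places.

S$119.48

PV(coupons) I = 1.02·e^(−0.0320·8/12) + 1.02·e^(−0.0320·11/12) + 1.02·e^(−0.0320·21/12)
I = 0.9985 + 0.9905 + 0.9644 = 2.9534
F = (S − I)·e^(rT) = (115.03 − 2.9534) · e^(0.0320·24/12)
= 112.0766 · e^0.064000 = 112.0766 × 1.066092 = S$119.48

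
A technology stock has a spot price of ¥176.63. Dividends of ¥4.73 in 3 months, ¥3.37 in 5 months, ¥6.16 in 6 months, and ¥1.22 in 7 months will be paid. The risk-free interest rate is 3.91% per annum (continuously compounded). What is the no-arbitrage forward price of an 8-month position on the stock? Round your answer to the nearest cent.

¥165.66

PV(dividends) I = 4.73·e^(−0.0391·3/12) + 3.37·e^(−0.0391·5/12) + 6.16·e^(−0.0391·6/12) + 1.22·e^(−0.0391·7/12)
I = 4.6840 + 3.3155 + 6.0407 + 1.1925 = 15.2327
F = (S − I)·e^(rT) = (176.63 − 15.2327) · e^(0.0391·8/12)
= 161.3973 · e^0.026067 = 161.3973 × 1.026410 = ¥165.66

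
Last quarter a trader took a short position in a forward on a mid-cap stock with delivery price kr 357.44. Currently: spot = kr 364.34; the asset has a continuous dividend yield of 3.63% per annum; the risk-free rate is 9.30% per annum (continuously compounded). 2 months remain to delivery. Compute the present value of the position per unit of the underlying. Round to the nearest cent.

Current fair forward for the remaining 2 months: F = S·e^((r − q)·T), (r − q) = 0.0930 − 0.0363 = 0.0567
F = 364.34 · e^(0.0567 × 2/12) = 364.34 × 1.009495 = 367.7994
Value of long forward = (F − K)·e^(−rT) = (367.7994 − 357.44) · e^(−0.0930·2/12)
= 10.3594 × 0.984620 = 10.20
Short position value = −(long value) = -kr 10.20

-kr 10.20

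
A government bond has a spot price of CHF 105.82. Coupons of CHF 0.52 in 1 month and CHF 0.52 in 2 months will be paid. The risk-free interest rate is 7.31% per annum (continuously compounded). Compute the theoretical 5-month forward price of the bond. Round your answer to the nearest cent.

CHF 108.03

PV(coupons) I = 0.52·e^(−0.0731·1/12) + 0.52·e^(−0.0731·2/12)
I = 0.5168 + 0.5137 = 1.0305
F = (S − I)·e^(rT) = (105.82 − 1.0305) · e^(0.0731·5/12)
= 104.7895 · e^0.030458 = 104.7895 × 1.030927 = CHF 108.03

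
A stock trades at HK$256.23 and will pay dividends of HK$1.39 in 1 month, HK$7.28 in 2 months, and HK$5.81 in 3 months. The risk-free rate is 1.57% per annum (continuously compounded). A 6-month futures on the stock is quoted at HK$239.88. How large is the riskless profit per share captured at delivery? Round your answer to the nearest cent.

HK$3.82 per share

PV(dividends) I = 1.39·e^(−0.0157·1/12) + 7.28·e^(−0.0157·2/12) + 5.81·e^(−0.0157·3/12) = 14.4364
Fair futures F* = (S − I)·e^(rT) = (256.23 − 14.4364)·e^0.007850 = 241.7936 × 1.007881 = 243.6992
Market HK$239.88 < fair 243.6992: forward underpriced → reverse cash-and-carry (short the stock, invest proceeds at r, pay the dividends, go long the forward).
Profit at T = |F_mkt − F*| = |239.88 − 243.6992| = HK$3.82 per share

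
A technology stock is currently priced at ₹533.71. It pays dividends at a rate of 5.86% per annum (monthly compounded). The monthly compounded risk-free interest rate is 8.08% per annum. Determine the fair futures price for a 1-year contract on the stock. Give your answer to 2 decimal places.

₹545.62

F = S · (1+r/12)^(12T) / (1+q/12)^(12T)
= 533.71 × 1.083860 / 1.060200 = 533.71 × 1.022317
F = ₹545.62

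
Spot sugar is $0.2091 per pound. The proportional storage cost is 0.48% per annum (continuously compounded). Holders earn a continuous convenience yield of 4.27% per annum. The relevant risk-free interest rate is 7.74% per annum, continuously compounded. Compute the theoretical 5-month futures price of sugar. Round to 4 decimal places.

Net carry = r + u − y = 0.0774 + 0.0048 − 0.0427 = 0.0395
F = S·e^((r+u−y)T) = 0.2091 · e^(0.0395 × 5/12) = 0.2091 · e^0.016458
= 0.2091 × 1.016594 = $0.2126 per pound

$0.2126 per pound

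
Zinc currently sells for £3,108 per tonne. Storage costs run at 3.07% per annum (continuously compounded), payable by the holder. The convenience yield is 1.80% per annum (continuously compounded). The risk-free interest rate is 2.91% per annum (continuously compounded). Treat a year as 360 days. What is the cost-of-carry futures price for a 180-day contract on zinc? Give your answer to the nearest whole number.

Net carry = r + u − y = 0.0291 + 0.0307 − 0.0180 = 0.0418
F = S·e^((r+u−y)T) = 3108 · e^(0.0418 × 180/360) = 3108 · e^0.020900
= 3108 × 1.021120 = £3,174 per tonne

£3,174 per tonne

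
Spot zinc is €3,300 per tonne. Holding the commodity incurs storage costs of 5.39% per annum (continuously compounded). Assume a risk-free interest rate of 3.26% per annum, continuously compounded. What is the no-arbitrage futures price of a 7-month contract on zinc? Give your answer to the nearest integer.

Net carry = r + u − y = 0.0326 + 0.0539 − 0.0000 = 0.0865
F = S·e^((r+u−y)T) = 3300 · e^(0.0865 × 7/12) = 3300 · e^0.050458
= 3300 × 1.051753 = €3,471 per tonne

€3,471 per tonne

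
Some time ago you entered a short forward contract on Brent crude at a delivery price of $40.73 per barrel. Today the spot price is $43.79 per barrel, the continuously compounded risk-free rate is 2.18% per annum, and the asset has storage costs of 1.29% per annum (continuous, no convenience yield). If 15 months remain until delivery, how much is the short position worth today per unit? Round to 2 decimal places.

Current fair forward for the remaining 15 months: F = S·e^((r + u)·T), (r + u) = 0.0218 + 0.0129 = 0.0347
F = 43.79 · e^(0.0347 × 15/12) = 43.79 × 1.044329 = 45.7312
Value of long forward = (F − K)·e^(−rT) = (45.7312 − 40.73) · e^(−0.0218·15/12)
= 5.0012 × 0.973118 = 4.87
Short position value = −(long value) = -$4.87

-$4.87 per barrel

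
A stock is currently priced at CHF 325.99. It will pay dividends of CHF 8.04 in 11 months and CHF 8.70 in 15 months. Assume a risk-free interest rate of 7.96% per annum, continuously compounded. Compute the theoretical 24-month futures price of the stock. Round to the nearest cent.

CHF 364.25

PV(dividends) I = 8.04·e^(−0.0796·11/12) + 8.70·e^(−0.0796·15/12)
I = 7.4742 + 7.8760 = 15.3502
F = (S − I)·e^(rT) = (325.99 − 15.3502) · e^(0.0796·24/12)
= 310.6398 · e^0.159200 = 310.6398 × 1.172572 = CHF 364.25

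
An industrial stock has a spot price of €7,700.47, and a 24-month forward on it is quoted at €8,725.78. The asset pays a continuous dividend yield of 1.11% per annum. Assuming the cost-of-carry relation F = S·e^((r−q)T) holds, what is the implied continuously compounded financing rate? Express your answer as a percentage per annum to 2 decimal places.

7.36%

From F = S·e^((r−q)T): (r − q) = ln(F/S)/T
ln(8725.78/7700.47) = ln(1.133149) = 0.125000
(r − q) = 0.125000 / (24/12) = 0.062500
r = ln(F/S)/T + q = 0.062500 + 0.0111 = 0.073600
r = 7.36%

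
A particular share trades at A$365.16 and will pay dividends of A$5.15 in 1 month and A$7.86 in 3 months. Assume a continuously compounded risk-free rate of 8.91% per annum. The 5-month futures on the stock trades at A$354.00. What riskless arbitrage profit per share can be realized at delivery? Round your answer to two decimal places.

PV(dividends) I = 5.15·e^(−0.0891·1/12) + 7.86·e^(−0.0891·3/12) = 12.7988
Fair futures F* = (S − I)·e^(rT) = (365.16 − 12.7988)·e^0.037125 = 352.3612 × 1.037823 = 365.6886
Market A$354.00 < fair 365.6886: forward underpriced → reverse cash-and-carry (short the stock, invest proceeds at r, pay the dividends, go long the forward).
Profit at T = |F_mkt − F*| = |354.00 − 365.6886| = A$11.69 per share

A$11.69 per share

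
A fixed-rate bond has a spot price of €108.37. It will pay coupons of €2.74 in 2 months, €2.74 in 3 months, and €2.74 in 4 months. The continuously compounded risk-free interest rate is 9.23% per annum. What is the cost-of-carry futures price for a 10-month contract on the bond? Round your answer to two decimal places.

PV(coupons) I = 2.74·e^(−0.0923·2/12) + 2.74·e^(−0.0923·3/12) + 2.74·e^(−0.0923·4/12)
I = 2.6982 + 2.6775 + 2.6570 = 8.0327
F = (S − I)·e^(rT) = (108.37 − 8.0327) · e^(0.0923·10/12)
= 100.3373 · e^0.076917 = 100.3373 × 1.079952 = €108.36

€108.36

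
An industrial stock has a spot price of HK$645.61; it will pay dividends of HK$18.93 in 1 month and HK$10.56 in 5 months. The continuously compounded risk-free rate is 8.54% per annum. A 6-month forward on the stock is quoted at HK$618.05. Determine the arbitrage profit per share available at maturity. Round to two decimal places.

PV(dividends) I = 18.93·e^(−0.0854·1/12) + 10.56·e^(−0.0854·5/12) = 28.9866
Fair forward F* = (S − I)·e^(rT) = (645.61 − 28.9866)·e^0.042700 = 616.6234 × 1.043625 = 643.5236
Market HK$618.05 < fair 643.5236: forward underpriced → reverse cash-and-carry (short the stock, invest proceeds at r, pay the dividends, go long the forward).
Profit at T = |F_mkt − F*| = |618.05 − 643.5236| = HK$25.47 per share

HK$25.47 per share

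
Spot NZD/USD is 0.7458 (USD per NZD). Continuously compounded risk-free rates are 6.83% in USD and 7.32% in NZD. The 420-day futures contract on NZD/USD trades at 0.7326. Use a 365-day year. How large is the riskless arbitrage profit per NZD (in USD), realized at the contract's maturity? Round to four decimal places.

0.0090 per NZD (in USD)

Fair futures: F* = S·e^(carry·T), with carry = (r_USD − r_NZD) = 0.0683 − 0.0732 = -0.0049
F* = 0.7458 · e^(-0.0049 × 420/365) = 0.7458 · e^-0.005638 = 0.7458 × 0.994378 = 0.7416
Market 0.7326 < fair 0.7416: forward underpriced → reverse cash-and-carry (short spot, go long the forward).
At maturity, profit = |F_mkt − F*| = |0.7326 − 0.7416| = 0.0090 per NZD (in USD)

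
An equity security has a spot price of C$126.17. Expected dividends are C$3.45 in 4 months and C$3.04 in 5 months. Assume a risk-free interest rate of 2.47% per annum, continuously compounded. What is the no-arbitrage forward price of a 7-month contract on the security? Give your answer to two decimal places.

C$121.48

PV(dividends) I = 3.45·e^(−0.0247·4/12) + 3.04·e^(−0.0247·5/12)
I = 3.4217 + 3.0089 = 6.4306
F = (S − I)·e^(rT) = (126.17 − 6.4306) · e^(0.0247·7/12)
= 119.7394 · e^0.014408 = 119.7394 × 1.014512 = C$121.48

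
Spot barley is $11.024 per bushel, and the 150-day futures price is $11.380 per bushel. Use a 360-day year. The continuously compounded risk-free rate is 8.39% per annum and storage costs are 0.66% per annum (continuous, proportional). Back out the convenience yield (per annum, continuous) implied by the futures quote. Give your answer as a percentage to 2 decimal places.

1.42%

F = S·e^((r+u−y)T) ⇒ (r+u−y) = ln(F/S)/T
ln(11.380/11.024) = 0.031783; /T ⇒ 0.076279
y = r + u − ln(F/S)/T = 0.0839 + 0.0066 − 0.076279 = 0.014221
y = 1.42%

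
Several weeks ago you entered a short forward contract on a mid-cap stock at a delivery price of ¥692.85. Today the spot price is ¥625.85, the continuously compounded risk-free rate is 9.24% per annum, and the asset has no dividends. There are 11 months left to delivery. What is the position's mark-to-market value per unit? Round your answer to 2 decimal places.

Current fair forward for the remaining 11 months: F = S·e^(r·T), r = 0.0924
F = 625.85 · e^(0.0924 × 11/12) = 625.85 × 1.088391 = 681.1695
Value of long forward = (F − K)·e^(−rT) = (681.1695 − 692.85) · e^(−0.0924·11/12)
= -11.6805 × 0.918788 = -10.73
Short position value = −(long value) = ¥10.73

¥10.73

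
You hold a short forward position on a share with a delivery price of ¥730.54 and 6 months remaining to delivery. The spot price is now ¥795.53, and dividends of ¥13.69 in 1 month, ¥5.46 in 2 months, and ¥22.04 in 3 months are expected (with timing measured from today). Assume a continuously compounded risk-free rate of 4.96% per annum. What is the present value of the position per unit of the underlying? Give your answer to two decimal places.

-¥42.07

PV(remaining dividends) I = 13.69·e^(−0.0496·1/12) + 5.46·e^(−0.0496·2/12) + 22.04·e^(−0.0496·3/12) = 40.8170
Current forward F = (S − I)·e^(rT) = (795.53 − 40.8170)·e^(0.0496·6/12) = 754.7130 × 1.025110 = 773.6638
Value (long) = (F − K)·e^(−rT) = (773.6638 − 730.54) × 0.975505 = 42.0675
Short position value = −(long value) = -¥42.07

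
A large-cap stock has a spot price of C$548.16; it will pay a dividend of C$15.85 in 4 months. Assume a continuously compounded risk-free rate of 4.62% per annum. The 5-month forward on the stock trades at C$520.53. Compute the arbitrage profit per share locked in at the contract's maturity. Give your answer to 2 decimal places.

C$22.37 per share

PV(dividends) I = 15.85·e^(−0.0462·4/12) = 15.6078
Fair forward F* = (S − I)·e^(rT) = (548.16 − 15.6078)·e^0.019250 = 532.5522 × 1.019436 = 542.9029
Market C$520.53 < fair 542.9029: forward underpriced → reverse cash-and-carry (short the stock, invest proceeds at r, pay the dividends, go long the forward).
Profit at T = |F_mkt − F*| = |520.53 − 542.9029| = C$22.37 per share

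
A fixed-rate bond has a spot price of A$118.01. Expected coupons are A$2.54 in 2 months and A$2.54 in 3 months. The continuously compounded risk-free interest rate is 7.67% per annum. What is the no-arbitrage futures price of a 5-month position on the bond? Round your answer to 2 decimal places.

PV(coupons) I = 2.54·e^(−0.0767·2/12) + 2.54·e^(−0.0767·3/12)
I = 2.5077 + 2.4918 = 4.9995
F = (S − I)·e^(rT) = (118.01 − 4.9995) · e^(0.0767·5/12)
= 113.0105 · e^0.031958 = 113.0105 × 1.032474 = A$116.68

A$116.68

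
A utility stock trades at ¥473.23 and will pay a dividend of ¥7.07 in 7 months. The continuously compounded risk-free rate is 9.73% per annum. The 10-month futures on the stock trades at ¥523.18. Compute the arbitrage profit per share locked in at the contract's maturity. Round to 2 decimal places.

¥17.22 per share

PV(dividends) I = 7.07·e^(−0.0973·7/12) = 6.6799
Fair futures F* = (S − I)·e^(rT) = (473.23 − 6.6799)·e^0.081083 = 466.5501 × 1.084461 = 505.9554
Market ¥523.18 > fair 505.9554: forward overpriced → cash-and-carry (borrow at r, buy the stock and collect the dividends, short the forward).
Profit at T = |F_mkt − F*| = |523.18 − 505.9554| = ¥17.22 per share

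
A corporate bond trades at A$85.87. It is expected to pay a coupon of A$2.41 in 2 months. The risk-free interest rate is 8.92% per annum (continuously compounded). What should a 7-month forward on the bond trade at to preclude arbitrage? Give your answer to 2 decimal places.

A$87.96

PV(coupons) I = 2.41·e^(−0.0892·2/12)
I = 2.3744
F = (S − I)·e^(rT) = (85.87 − 2.3744) · e^(0.0892·7/12)
= 83.4956 · e^0.052033 = 83.4956 × 1.053411 = A$87.96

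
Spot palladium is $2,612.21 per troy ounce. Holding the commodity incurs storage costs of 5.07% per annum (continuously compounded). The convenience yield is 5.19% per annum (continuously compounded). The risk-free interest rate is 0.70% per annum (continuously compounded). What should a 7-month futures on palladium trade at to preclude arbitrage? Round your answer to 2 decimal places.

$2,621.06 per troy ounce

Net carry = r + u − y = 0.0070 + 0.0507 − 0.0519 = 0.0058
F = S·e^((r+u−y)T) = 2612.21 · e^(0.0058 × 7/12) = 2612.21 · e^0.00338333
= 2612.21 × 1.00338906 = $2,621.06 per troy ounce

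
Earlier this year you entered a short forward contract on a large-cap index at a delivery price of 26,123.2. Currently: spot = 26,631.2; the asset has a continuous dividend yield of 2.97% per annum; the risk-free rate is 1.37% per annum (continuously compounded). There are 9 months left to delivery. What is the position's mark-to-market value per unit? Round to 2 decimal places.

-188.39

Current fair forward for the remaining 9 months: F = S·e^((r − q)·T), (r − q) = 0.0137 − 0.0297 = -0.0160
F = 26631.2 · e^(-0.0160 × 9/12) = 26631.2 × 0.98807171 = 26313.5353
Value of long forward = (F − K)·e^(−rT) = (26313.5353 − 26123.2) · e^(−0.0137·9/12)
= 190.3353 × 0.98977761 = 188.39
Short position value = −(long value) = -188.39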